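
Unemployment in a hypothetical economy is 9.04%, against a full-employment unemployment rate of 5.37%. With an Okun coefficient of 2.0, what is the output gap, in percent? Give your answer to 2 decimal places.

The unemployment gap is 9.04 - 5.37 = 3.67 percentage points.
Okun's law gives an output gap of -2 × 3.67 = -7.34%, i.e. 7.34% below potential.

-7.34%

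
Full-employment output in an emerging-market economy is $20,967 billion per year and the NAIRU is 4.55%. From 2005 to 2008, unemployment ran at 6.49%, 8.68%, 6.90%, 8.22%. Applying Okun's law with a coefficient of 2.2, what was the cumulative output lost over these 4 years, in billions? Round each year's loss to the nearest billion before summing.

Year 2005: gap = -2.2 × (6.49 - 4.55) = -4.268%, loss ≈ 20967 × 4.268/100 ≈ 895.
Year 2006: gap = -2.2 × (8.68 - 4.55) = -9.086%, loss ≈ 20967 × 9.086/100 ≈ 1905.
Year 2007: gap = -2.2 × (6.9 - 4.55) = -5.17%, loss ≈ 20967 × 5.17/100 ≈ 1084.
Year 2008: gap = -2.2 × (8.22 - 4.55) = -8.074%, loss ≈ 20967 × 8.074/100 ≈ 1693.
Total lost output = 895 + 1905 + 1084 + 1693 = 5577 billion.

$5,577 billion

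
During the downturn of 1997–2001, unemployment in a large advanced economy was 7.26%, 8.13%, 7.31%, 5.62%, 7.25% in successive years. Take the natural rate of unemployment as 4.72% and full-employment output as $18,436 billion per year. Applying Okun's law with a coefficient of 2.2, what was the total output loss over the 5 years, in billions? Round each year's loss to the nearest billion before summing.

$4,854 billion

Year 1997: gap = -2.2 × (7.26 - 4.72) = -5.588%, loss ≈ 18436 × 5.588/100 ≈ 1030.
Year 1998: gap = -2.2 × (8.13 - 4.72) = -7.502%, loss ≈ 18436 × 7.502/100 ≈ 1383.
Year 1999: gap = -2.2 × (7.31 - 4.72) = -5.698%, loss ≈ 18436 × 5.698/100 ≈ 1050.
Year 2000: gap = -2.2 × (5.62 - 4.72) = -1.98%, loss ≈ 18436 × 1.98/100 ≈ 365.
Year 2001: gap = -2.2 × (7.25 - 4.72) = -5.566%, loss ≈ 18436 × 5.566/100 ≈ 1026.
Total lost output = 1030 + 1383 + 1050 + 365 + 1026 = 4854 billion.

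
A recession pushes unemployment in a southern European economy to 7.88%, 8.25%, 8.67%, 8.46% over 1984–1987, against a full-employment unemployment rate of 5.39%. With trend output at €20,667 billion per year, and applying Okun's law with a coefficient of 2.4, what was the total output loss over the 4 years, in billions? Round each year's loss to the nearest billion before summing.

Year 1984: gap = -2.4 × (7.88 - 5.39) = -5.976%, loss ≈ 20667 × 5.976/100 ≈ 1235.
Year 1985: gap = -2.4 × (8.25 - 5.39) = -6.864%, loss ≈ 20667 × 6.864/100 ≈ 1419.
Year 1986: gap = -2.4 × (8.67 - 5.39) = -7.872%, loss ≈ 20667 × 7.872/100 ≈ 1627.
Year 1987: gap = -2.4 × (8.46 - 5.39) = -7.368%, loss ≈ 20667 × 7.368/100 ≈ 1523.
Total lost output = 1235 + 1419 + 1627 + 1523 = 5804 billion.

€5,804 billion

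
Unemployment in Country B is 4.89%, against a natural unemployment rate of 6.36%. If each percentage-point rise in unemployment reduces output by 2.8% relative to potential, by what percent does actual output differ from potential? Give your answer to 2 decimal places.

The unemployment gap is 4.89 - 6.36 = -1.47 percentage points.
Okun's law gives an output gap of -2.8 × (-1.47) = 4.116%, i.e. 4.12% above potential.

4.12%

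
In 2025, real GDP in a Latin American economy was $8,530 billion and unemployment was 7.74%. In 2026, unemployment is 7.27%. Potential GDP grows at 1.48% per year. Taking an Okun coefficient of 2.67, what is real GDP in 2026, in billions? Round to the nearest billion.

$8,763 billion

Δu = 7.27 - 7.74 = -0.47 points.
Okun's law (growth form): g_Y = g_Y* - β × Δu = 1.48 - 2.67 × (-0.47) = 1.48 + 1.2549 = 2.7349%.
Real GDP in the next year = 8530 × (1 + 2.7349/100) = 8530 × 1.027349 ≈ 8763 billion.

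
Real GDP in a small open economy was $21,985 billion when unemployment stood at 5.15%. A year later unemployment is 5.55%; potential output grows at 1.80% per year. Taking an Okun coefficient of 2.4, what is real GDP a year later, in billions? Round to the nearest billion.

$22,170 billion

Δu = 5.55 - 5.15 = 0.4 points.
Okun's law (growth form): g_Y = g_Y* - β × Δu = 1.80 - 2.4 × (0.40) = 1.8 - 0.96 = 0.84%.
Real GDP in the next year = 21985 × (1 + 0.84/100) = 21985 × 1.0084 ≈ 22170 billion.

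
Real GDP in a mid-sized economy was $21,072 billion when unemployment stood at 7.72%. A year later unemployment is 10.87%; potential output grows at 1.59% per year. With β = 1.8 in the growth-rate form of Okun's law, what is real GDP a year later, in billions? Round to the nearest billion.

Δu = 10.87 - 7.72 = 3.15 points.
Okun's law (growth form): g_Y = g_Y* - β × Δu = 1.59 - 1.8 × (3.15) = 1.59 - 5.67 = -4.08%.
Real GDP in the next year = 21072 × (1 - 4.08/100) = 21072 × 0.9592 ≈ 20212 billion.

$20,212 billion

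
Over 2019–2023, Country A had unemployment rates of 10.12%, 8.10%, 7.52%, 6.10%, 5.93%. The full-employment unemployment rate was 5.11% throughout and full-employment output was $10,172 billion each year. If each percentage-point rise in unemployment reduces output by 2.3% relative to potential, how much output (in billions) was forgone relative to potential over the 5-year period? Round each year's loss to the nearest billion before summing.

$2,860 billion

Year 2019: gap = -2.3 × (10.12 - 5.11) = -11.523%, loss ≈ 10172 × 11.523/100 ≈ 1172.
Year 2020: gap = -2.3 × (8.1 - 5.11) = -6.877%, loss ≈ 10172 × 6.877/100 ≈ 700.
Year 2021: gap = -2.3 × (7.52 - 5.11) = -5.543%, loss ≈ 10172 × 5.543/100 ≈ 564.
Year 2022: gap = -2.3 × (6.1 - 5.11) = -2.277%, loss ≈ 10172 × 2.277/100 ≈ 232.
Year 2023: gap = -2.3 × (5.93 - 5.11) = -1.886%, loss ≈ 10172 × 1.886/100 ≈ 192.
Total lost output = 1172 + 700 + 564 + 232 + 192 = 2860 billion.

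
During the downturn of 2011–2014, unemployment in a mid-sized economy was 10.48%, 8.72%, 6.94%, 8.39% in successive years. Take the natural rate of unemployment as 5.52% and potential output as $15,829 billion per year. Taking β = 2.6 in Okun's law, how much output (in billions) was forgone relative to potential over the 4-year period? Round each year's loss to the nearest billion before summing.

$5,123 billion

Year 2011: gap = -2.6 × (10.48 - 5.52) = -12.896%, loss ≈ 15829 × 12.896/100 ≈ 2041.
Year 2012: gap = -2.6 × (8.72 - 5.52) = -8.32%, loss ≈ 15829 × 8.32/100 ≈ 1317.
Year 2013: gap = -2.6 × (6.94 - 5.52) = -3.692%, loss ≈ 15829 × 3.692/100 ≈ 584.
Year 2014: gap = -2.6 × (8.39 - 5.52) = -7.462%, loss ≈ 15829 × 7.462/100 ≈ 1181.
Total lost output = 2041 + 1317 + 584 + 1181 = 5123 billion.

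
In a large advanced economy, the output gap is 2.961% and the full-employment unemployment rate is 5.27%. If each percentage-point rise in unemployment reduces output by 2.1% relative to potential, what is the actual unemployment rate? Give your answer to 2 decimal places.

From Okun's law, u - u* = -(output gap)/β = -(2.961)/2.1 = -1.41 points.
So u = 5.27 - 1.41 = 3.86%.

3.86%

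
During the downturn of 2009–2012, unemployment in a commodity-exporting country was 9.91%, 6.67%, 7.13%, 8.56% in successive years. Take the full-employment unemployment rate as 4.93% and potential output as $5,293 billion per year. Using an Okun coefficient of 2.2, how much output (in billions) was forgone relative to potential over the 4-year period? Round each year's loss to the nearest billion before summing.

$1,462 billion

Year 2009: gap = -2.2 × (9.91 - 4.93) = -10.956%, loss ≈ 5293 × 10.956/100 ≈ 580.
Year 2010: gap = -2.2 × (6.67 - 4.93) = -3.828%, loss ≈ 5293 × 3.828/100 ≈ 203.
Year 2011: gap = -2.2 × (7.13 - 4.93) = -4.84%, loss ≈ 5293 × 4.84/100 ≈ 256.
Year 2012: gap = -2.2 × (8.56 - 4.93) = -7.986%, loss ≈ 5293 × 7.986/100 ≈ 423.
Total lost output = 580 + 203 + 256 + 423 = 1462 billion.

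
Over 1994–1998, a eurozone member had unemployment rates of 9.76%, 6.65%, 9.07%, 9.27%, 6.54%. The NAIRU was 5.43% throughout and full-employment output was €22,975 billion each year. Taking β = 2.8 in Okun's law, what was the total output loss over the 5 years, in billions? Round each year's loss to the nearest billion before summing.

€9,096 billion

Year 1994: gap = -2.8 × (9.76 - 5.43) = -12.124%, loss ≈ 22975 × 12.124/100 ≈ 2785.
Year 1995: gap = -2.8 × (6.65 - 5.43) = -3.416%, loss ≈ 22975 × 3.416/100 ≈ 785.
Year 1996: gap = -2.8 × (9.07 - 5.43) = -10.192%, loss ≈ 22975 × 10.192/100 ≈ 2342.
Year 1997: gap = -2.8 × (9.27 - 5.43) = -10.752%, loss ≈ 22975 × 10.752/100 ≈ 2470.
Year 1998: gap = -2.8 × (6.54 - 5.43) = -3.108%, loss ≈ 22975 × 3.108/100 ≈ 714.
Total lost output = 2785 + 785 + 2342 + 2470 + 714 = 9096 billion.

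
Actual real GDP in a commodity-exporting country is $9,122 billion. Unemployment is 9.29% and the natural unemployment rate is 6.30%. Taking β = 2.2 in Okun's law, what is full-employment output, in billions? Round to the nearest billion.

$9,764 billion

Unemployment gap = 9.29 - 6.3 = 2.99 points, so output gap = -2.2 × 2.99 = -6.578%.
Since Y = Y* × (1 + gap/100), Y* = 9122/0.93422 ≈ 9764 billion.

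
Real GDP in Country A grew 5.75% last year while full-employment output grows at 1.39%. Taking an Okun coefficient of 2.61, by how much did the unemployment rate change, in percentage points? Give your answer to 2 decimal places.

Growth-rate Okun's law: g_Y = g_Y* - β × Δu, so Δu = (g_Y* - g_Y)/β.
Δu = (1.39 - 5.75)/2.61 = -4.36/2.61 = -1.67 percentage points.

-1.67 percentage points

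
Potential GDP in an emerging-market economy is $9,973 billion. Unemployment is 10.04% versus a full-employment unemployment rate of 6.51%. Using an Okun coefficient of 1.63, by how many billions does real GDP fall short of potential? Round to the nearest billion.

$574 billion

Output gap = -1.63 × (10.04 - 6.51) = -1.63 × 3.53 = -5.7539%.
Actual GDP ≈ 9973 × 0.942461 ≈ 9399 billion, so the shortfall is 9973 - 9399 = 574 billion.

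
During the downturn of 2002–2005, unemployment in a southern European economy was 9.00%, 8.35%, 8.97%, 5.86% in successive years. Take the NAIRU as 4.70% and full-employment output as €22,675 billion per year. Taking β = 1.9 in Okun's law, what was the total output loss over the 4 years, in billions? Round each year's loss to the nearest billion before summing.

Year 2002: gap = -1.9 × (9 - 4.7) = -8.17%, loss ≈ 22675 × 8.17/100 ≈ 1853.
Year 2003: gap = -1.9 × (8.35 - 4.7) = -6.935%, loss ≈ 22675 × 6.935/100 ≈ 1573.
Year 2004: gap = -1.9 × (8.97 - 4.7) = -8.113%, loss ≈ 22675 × 8.113/100 ≈ 1840.
Year 2005: gap = -1.9 × (5.86 - 4.7) = -2.204%, loss ≈ 22675 × 2.204/100 ≈ 500.
Total lost output = 1853 + 1573 + 1840 + 500 = 5766 billion.

€5,766 billion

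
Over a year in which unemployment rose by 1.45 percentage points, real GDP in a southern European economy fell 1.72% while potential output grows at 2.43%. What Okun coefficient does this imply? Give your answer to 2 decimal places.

β ≈ 2.86

Growth form: g_Y = g_Y* - β × Δu, so β = (g_Y* - g_Y)/Δu.
β = (2.43 + 1.72)/1.45 = 4.15/1.45 = 2.86.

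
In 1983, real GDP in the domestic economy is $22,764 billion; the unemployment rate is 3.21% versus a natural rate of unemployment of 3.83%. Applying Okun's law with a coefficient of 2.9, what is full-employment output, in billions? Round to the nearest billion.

Unemployment gap = 3.21 - 3.83 = -0.62 points, so output gap = -2.9 × (-0.62) = 1.798%.
Since Y = Y* × (1 + gap/100), Y* = 22764/1.01798 ≈ 22362 billion.

$22,362 billion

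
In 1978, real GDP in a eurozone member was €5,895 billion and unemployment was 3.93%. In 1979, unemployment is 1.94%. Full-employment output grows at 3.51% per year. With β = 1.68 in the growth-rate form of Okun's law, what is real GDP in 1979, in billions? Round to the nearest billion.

Δu = 1.94 - 3.93 = -1.99 points.
Okun's law (growth form): g_Y = g_Y* - β × Δu = 3.51 - 1.68 × (-1.99) = 3.51 + 3.3432 = 6.8532%.
Real GDP in the next year = 5895 × (1 + 6.8532/100) = 5895 × 1.068532 ≈ 6299 billion.

€6,299 billion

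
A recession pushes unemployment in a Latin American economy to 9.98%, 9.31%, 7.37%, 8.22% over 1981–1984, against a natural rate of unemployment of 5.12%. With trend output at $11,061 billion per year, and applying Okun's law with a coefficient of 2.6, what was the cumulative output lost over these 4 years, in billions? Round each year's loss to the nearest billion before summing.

$4,142 billion

Year 1981: gap = -2.6 × (9.98 - 5.12) = -12.636%, loss ≈ 11061 × 12.636/100 ≈ 1398.
Year 1982: gap = -2.6 × (9.31 - 5.12) = -10.894%, loss ≈ 11061 × 10.894/100 ≈ 1205.
Year 1983: gap = -2.6 × (7.37 - 5.12) = -5.85%, loss ≈ 11061 × 5.85/100 ≈ 647.
Year 1984: gap = -2.6 × (8.22 - 5.12) = -8.06%, loss ≈ 11061 × 8.06/100 ≈ 892.
Total lost output = 1398 + 1205 + 647 + 892 = 4142 billion.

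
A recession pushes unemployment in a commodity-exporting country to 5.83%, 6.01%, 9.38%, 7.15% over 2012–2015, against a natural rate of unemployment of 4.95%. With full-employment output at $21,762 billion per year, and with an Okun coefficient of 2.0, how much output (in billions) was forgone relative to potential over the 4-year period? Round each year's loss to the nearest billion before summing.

Year 2012: gap = -2.0 × (5.83 - 4.95) = -1.76%, loss ≈ 21762 × 1.76/100 ≈ 383.
Year 2013: gap = -2.0 × (6.01 - 4.95) = -2.12%, loss ≈ 21762 × 2.12/100 ≈ 461.
Year 2014: gap = -2.0 × (9.38 - 4.95) = -8.86%, loss ≈ 21762 × 8.86/100 ≈ 1928.
Year 2015: gap = -2.0 × (7.15 - 4.95) = -4.4%, loss ≈ 21762 × 4.4/100 ≈ 958.
Total lost output = 383 + 461 + 1928 + 958 = 3730 billion.

$3,730 billion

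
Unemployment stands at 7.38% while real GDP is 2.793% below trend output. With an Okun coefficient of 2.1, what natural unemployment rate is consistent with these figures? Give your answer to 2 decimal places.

From Okun's law, u - u* = -(output gap)/β = -(-2.793)/2.1 = 1.33 points.
So u* = 7.38 - 1.33 = 6.05%.

6.05%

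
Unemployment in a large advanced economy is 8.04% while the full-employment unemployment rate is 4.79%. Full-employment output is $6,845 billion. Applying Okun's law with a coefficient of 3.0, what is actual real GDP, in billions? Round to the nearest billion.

$6,178 billion

Unemployment gap = 8.04 - 4.79 = 3.25 points, so the output gap is -3 × 3.25 = -9.75%.
Actual GDP = 6845 × (1 - 9.75/100) = 6845 × 0.9025 ≈ 6178 billion.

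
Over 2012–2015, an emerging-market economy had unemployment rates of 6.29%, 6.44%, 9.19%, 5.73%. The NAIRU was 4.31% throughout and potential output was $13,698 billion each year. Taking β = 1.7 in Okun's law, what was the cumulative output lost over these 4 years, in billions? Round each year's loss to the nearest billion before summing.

$2,424 billion

Year 2012: gap = -1.7 × (6.29 - 4.31) = -3.366%, loss ≈ 13698 × 3.366/100 ≈ 461.
Year 2013: gap = -1.7 × (6.44 - 4.31) = -3.621%, loss ≈ 13698 × 3.621/100 ≈ 496.
Year 2014: gap = -1.7 × (9.19 - 4.31) = -8.296%, loss ≈ 13698 × 8.296/100 ≈ 1136.
Year 2015: gap = -1.7 × (5.73 - 4.31) = -2.414%, loss ≈ 13698 × 2.414/100 ≈ 331.
Total lost output = 461 + 496 + 1136 + 331 = 2424 billion.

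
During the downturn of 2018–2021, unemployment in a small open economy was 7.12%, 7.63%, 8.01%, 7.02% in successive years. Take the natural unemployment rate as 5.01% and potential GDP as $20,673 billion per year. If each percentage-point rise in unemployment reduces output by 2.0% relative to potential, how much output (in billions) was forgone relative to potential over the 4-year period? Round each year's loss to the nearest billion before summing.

Year 2018: gap = -2.0 × (7.12 - 5.01) = -4.22%, loss ≈ 20673 × 4.22/100 ≈ 872.
Year 2019: gap = -2.0 × (7.63 - 5.01) = -5.24%, loss ≈ 20673 × 5.24/100 ≈ 1083.
Year 2020: gap = -2.0 × (8.01 - 5.01) = -6%, loss ≈ 20673 × 6/100 ≈ 1240.
Year 2021: gap = -2.0 × (7.02 - 5.01) = -4.02%, loss ≈ 20673 × 4.02/100 ≈ 831.
Total lost output = 872 + 1083 + 1240 + 831 = 4026 billion.

$4,026 billion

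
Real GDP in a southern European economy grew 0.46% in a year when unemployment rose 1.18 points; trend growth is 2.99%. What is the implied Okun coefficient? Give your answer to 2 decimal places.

β ≈ 2.14

Growth form: g_Y = g_Y* - β × Δu, so β = (g_Y* - g_Y)/Δu.
β = (2.99 - 0.46)/1.18 = 2.53/1.18 = 2.14.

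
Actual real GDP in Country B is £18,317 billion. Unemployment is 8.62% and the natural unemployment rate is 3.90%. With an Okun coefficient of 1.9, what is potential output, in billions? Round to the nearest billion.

£20,121 billion

Unemployment gap = 8.62 - 3.9 = 4.72 points, so output gap = -1.9 × 4.72 = -8.968%.
Since Y = Y* × (1 + gap/100), Y* = 18317/0.91032 ≈ 20121 billion.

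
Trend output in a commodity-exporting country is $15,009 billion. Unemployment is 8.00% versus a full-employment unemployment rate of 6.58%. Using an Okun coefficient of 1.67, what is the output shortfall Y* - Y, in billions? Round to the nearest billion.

Output gap = -1.67 × (8 - 6.58) = -1.67 × 1.42 = -2.3714%.
Actual GDP ≈ 15009 × 0.976286 ≈ 14653 billion, so the shortfall is 15009 - 14653 = 356 billion.

$356 billion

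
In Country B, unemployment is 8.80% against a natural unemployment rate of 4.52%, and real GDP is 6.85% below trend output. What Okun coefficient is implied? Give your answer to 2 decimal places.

β ≈ 1.60

Okun's law: output gap = -β × (u - u*).
-6.85 = -β × (8.8 - 4.52) = -β × 4.28, so β = 6.85/4.28 = 1.60.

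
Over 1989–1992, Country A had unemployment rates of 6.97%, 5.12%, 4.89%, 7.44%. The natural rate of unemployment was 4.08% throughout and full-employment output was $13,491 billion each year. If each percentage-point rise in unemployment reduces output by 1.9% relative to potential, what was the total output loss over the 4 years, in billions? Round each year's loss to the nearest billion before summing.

$2,077 billion

Year 1989: gap = -1.9 × (6.97 - 4.08) = -5.491%, loss ≈ 13491 × 5.491/100 ≈ 741.
Year 1990: gap = -1.9 × (5.12 - 4.08) = -1.976%, loss ≈ 13491 × 1.976/100 ≈ 267.
Year 1991: gap = -1.9 × (4.89 - 4.08) = -1.539%, loss ≈ 13491 × 1.539/100 ≈ 208.
Year 1992: gap = -1.9 × (7.44 - 4.08) = -6.384%, loss ≈ 13491 × 6.384/100 ≈ 861.
Total lost output = 741 + 267 + 208 + 861 = 2077 billion.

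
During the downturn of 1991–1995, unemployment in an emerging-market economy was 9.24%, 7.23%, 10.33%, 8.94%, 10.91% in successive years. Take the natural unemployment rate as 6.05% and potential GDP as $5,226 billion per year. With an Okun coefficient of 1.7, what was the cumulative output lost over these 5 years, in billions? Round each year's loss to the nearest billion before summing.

$1,457 billion

Year 1991: gap = -1.7 × (9.24 - 6.05) = -5.423%, loss ≈ 5226 × 5.423/100 ≈ 283.
Year 1992: gap = -1.7 × (7.23 - 6.05) = -2.006%, loss ≈ 5226 × 2.006/100 ≈ 105.
Year 1993: gap = -1.7 × (10.33 - 6.05) = -7.276%, loss ≈ 5226 × 7.276/100 ≈ 380.
Year 1994: gap = -1.7 × (8.94 - 6.05) = -4.913%, loss ≈ 5226 × 4.913/100 ≈ 257.
Year 1995: gap = -1.7 × (10.91 - 6.05) = -8.262%, loss ≈ 5226 × 8.262/100 ≈ 432.
Total lost output = 283 + 105 + 380 + 257 + 432 = 1457 billion.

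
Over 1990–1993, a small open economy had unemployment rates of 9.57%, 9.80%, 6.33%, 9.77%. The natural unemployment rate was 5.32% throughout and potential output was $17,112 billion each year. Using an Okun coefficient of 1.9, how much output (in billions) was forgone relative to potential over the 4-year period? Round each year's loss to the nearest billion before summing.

$4,614 billion

Year 1990: gap = -1.9 × (9.57 - 5.32) = -8.075%, loss ≈ 17112 × 8.075/100 ≈ 1382.
Year 1991: gap = -1.9 × (9.8 - 5.32) = -8.512%, loss ≈ 17112 × 8.512/100 ≈ 1457.
Year 1992: gap = -1.9 × (6.33 - 5.32) = -1.919%, loss ≈ 17112 × 1.919/100 ≈ 328.
Year 1993: gap = -1.9 × (9.77 - 5.32) = -8.455%, loss ≈ 17112 × 8.455/100 ≈ 1447.
Total lost output = 1382 + 1457 + 328 + 1447 = 4614 billion.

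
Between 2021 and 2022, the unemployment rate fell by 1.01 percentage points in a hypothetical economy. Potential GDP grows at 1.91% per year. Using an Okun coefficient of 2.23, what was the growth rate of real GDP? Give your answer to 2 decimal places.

4.16%

Growth-rate Okun's law: g_Y = g_Y* - β × Δu.
g_Y = 1.91 - 2.23 × (-1.01) = 1.91 + 2.2523 = 4.1623%, i.e. 4.16% to 2 d.p.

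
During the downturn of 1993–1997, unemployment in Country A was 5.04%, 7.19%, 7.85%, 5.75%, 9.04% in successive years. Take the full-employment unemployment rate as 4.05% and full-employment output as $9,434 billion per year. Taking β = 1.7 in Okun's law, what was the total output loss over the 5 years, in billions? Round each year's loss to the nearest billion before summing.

Year 1993: gap = -1.7 × (5.04 - 4.05) = -1.683%, loss ≈ 9434 × 1.683/100 ≈ 159.
Year 1994: gap = -1.7 × (7.19 - 4.05) = -5.338%, loss ≈ 9434 × 5.338/100 ≈ 504.
Year 1995: gap = -1.7 × (7.85 - 4.05) = -6.46%, loss ≈ 9434 × 6.46/100 ≈ 609.
Year 1996: gap = -1.7 × (5.75 - 4.05) = -2.89%, loss ≈ 9434 × 2.89/100 ≈ 273.
Year 1997: gap = -1.7 × (9.04 - 4.05) = -8.483%, loss ≈ 9434 × 8.483/100 ≈ 800.
Total lost output = 159 + 504 + 609 + 273 + 800 = 2345 billion.

$2,345 billion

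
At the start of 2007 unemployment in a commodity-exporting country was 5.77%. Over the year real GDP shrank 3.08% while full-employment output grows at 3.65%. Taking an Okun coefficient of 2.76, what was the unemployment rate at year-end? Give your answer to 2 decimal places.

8.21%

Growth-rate Okun's law: g_Y = g_Y* - β × Δu, so Δu = (g_Y* - g_Y)/β.
Δu = (3.65 + 3.08)/2.76 = 6.73/2.76 = 2.44 percentage points.
Year-end unemployment = 5.77 + 2.44 = 8.21%.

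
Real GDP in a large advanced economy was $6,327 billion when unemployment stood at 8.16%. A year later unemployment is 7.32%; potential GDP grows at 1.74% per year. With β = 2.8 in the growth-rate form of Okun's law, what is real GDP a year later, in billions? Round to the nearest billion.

Δu = 7.32 - 8.16 = -0.84 points.
Okun's law (growth form): g_Y = g_Y* - β × Δu = 1.74 - 2.8 × (-0.84) = 1.74 + 2.352 = 4.092%.
Real GDP in the next year = 6327 × (1 + 4.092/100) = 6327 × 1.04092 ≈ 6586 billion.

$6,586 billion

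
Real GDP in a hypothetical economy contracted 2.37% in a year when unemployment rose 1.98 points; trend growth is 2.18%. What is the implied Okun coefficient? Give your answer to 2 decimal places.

Growth form: g_Y = g_Y* - β × Δu, so β = (g_Y* - g_Y)/Δu.
β = (2.18 + 2.37)/1.98 = 4.55/1.98 = 2.30.

β ≈ 2.30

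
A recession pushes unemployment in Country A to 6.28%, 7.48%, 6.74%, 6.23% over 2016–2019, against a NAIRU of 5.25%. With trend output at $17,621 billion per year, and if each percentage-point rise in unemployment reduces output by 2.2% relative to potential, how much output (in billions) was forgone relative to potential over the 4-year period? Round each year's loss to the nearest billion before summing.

Year 2016: gap = -2.2 × (6.28 - 5.25) = -2.266%, loss ≈ 17621 × 2.266/100 ≈ 399.
Year 2017: gap = -2.2 × (7.48 - 5.25) = -4.906%, loss ≈ 17621 × 4.906/100 ≈ 864.
Year 2018: gap = -2.2 × (6.74 - 5.25) = -3.278%, loss ≈ 17621 × 3.278/100 ≈ 578.
Year 2019: gap = -2.2 × (6.23 - 5.25) = -2.156%, loss ≈ 17621 × 2.156/100 ≈ 380.
Total lost output = 399 + 864 + 578 + 380 = 2221 billion.

$2,221 billion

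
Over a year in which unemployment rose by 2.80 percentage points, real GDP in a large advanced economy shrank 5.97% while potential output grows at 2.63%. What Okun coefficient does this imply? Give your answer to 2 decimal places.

Growth form: g_Y = g_Y* - β × Δu, so β = (g_Y* - g_Y)/Δu.
β = (2.63 + 5.97)/2.80 = 8.6/2.80 = 3.07.

β ≈ 3.07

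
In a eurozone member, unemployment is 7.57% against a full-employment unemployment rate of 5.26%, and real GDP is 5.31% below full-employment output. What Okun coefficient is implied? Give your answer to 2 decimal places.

Okun's law: output gap = -β × (u - u*).
-5.31 = -β × (7.57 - 5.26) = -β × 2.31, so β = 5.31/2.31 = 2.30.

β ≈ 2.30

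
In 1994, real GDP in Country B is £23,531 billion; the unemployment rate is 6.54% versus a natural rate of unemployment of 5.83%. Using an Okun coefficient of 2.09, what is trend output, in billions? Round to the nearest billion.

Unemployment gap = 6.54 - 5.83 = 0.71 points, so output gap = -2.09 × 0.71 = -1.4839%.
Since Y = Y* × (1 + gap/100), Y* = 23531/0.985161 ≈ 23885 billion.

£23,885 billion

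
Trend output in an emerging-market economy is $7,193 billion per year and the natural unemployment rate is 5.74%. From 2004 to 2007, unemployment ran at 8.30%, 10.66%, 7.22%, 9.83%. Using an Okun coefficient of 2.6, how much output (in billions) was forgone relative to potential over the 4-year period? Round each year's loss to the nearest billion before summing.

$2,441 billion

Year 2004: gap = -2.6 × (8.3 - 5.74) = -6.656%, loss ≈ 7193 × 6.656/100 ≈ 479.
Year 2005: gap = -2.6 × (10.66 - 5.74) = -12.792%, loss ≈ 7193 × 12.792/100 ≈ 920.
Year 2006: gap = -2.6 × (7.22 - 5.74) = -3.848%, loss ≈ 7193 × 3.848/100 ≈ 277.
Year 2007: gap = -2.6 × (9.83 - 5.74) = -10.634%, loss ≈ 7193 × 10.634/100 ≈ 765.
Total lost output = 479 + 920 + 277 + 765 = 2441 billion.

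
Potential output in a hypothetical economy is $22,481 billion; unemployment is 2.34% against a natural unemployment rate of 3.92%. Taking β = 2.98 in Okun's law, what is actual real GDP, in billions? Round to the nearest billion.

Unemployment gap = 2.34 - 3.92 = -1.58 points, so the output gap is -2.98 × (-1.58) = 4.7084%.
Actual GDP = 22481 × (1 + 4.7084/100) = 22481 × 1.047084 ≈ 23539 billion.

$23,539 billion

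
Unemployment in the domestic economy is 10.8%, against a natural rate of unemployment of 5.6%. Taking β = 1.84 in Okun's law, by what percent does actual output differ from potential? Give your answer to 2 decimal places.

-9.57%

The unemployment gap is 10.8 - 5.6 = 5.2 percentage points.
Okun's law gives an output gap of -1.84 × 5.2 = -9.568%, i.e. 9.57% below potential.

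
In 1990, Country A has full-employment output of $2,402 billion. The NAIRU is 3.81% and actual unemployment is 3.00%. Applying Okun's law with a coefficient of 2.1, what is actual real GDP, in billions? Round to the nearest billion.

$2,443 billion

Unemployment gap = 3 - 3.81 = -0.81 points, so the output gap is -2.1 × (-0.81) = 1.701%.
Actual GDP = 2402 × (1 + 1.701/100) = 2402 × 1.01701 ≈ 2443 billion.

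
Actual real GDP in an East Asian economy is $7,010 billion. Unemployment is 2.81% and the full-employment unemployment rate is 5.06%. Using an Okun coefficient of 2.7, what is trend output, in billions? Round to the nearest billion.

$6,609 billion

Unemployment gap = 2.81 - 5.06 = -2.25 points, so output gap = -2.7 × (-2.25) = 6.075%.
Since Y = Y* × (1 + gap/100), Y* = 7010/1.06075 ≈ 6609 billion.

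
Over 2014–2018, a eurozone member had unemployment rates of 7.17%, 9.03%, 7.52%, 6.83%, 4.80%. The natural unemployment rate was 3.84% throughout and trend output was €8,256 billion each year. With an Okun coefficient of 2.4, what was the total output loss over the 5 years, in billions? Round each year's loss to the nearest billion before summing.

Year 2014: gap = -2.4 × (7.17 - 3.84) = -7.992%, loss ≈ 8256 × 7.992/100 ≈ 660.
Year 2015: gap = -2.4 × (9.03 - 3.84) = -12.456%, loss ≈ 8256 × 12.456/100 ≈ 1028.
Year 2016: gap = -2.4 × (7.52 - 3.84) = -8.832%, loss ≈ 8256 × 8.832/100 ≈ 729.
Year 2017: gap = -2.4 × (6.83 - 3.84) = -7.176%, loss ≈ 8256 × 7.176/100 ≈ 592.
Year 2018: gap = -2.4 × (4.8 - 3.84) = -2.304%, loss ≈ 8256 × 2.304/100 ≈ 190.
Total lost output = 660 + 1028 + 729 + 592 + 190 = 3199 billion.

€3,199 billion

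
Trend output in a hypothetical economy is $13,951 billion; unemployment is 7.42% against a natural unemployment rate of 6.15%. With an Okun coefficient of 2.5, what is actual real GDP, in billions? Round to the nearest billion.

$13,508 billion

Unemployment gap = 7.42 - 6.15 = 1.27 points, so the output gap is -2.5 × 1.27 = -3.175%.
Actual GDP = 13951 × (1 - 3.175/100) = 13951 × 0.96825 ≈ 13508 billion.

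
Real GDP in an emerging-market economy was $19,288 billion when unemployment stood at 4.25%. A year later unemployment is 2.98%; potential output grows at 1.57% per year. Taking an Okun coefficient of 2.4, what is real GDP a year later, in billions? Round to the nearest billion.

Δu = 2.98 - 4.25 = -1.27 points.
Okun's law (growth form): g_Y = g_Y* - β × Δu = 1.57 - 2.4 × (-1.27) = 1.57 + 3.048 = 4.618%.
Real GDP in the next year = 19288 × (1 + 4.618/100) = 19288 × 1.04618 ≈ 20179 billion.

$20,179 billion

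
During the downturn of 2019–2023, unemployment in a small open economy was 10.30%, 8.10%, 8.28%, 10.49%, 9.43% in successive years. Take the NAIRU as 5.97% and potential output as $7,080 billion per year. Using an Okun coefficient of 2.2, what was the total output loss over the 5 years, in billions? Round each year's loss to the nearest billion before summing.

Year 2019: gap = -2.2 × (10.3 - 5.97) = -9.526%, loss ≈ 7080 × 9.526/100 ≈ 674.
Year 2020: gap = -2.2 × (8.1 - 5.97) = -4.686%, loss ≈ 7080 × 4.686/100 ≈ 332.
Year 2021: gap = -2.2 × (8.28 - 5.97) = -5.082%, loss ≈ 7080 × 5.082/100 ≈ 360.
Year 2022: gap = -2.2 × (10.49 - 5.97) = -9.944%, loss ≈ 7080 × 9.944/100 ≈ 704.
Year 2023: gap = -2.2 × (9.43 - 5.97) = -7.612%, loss ≈ 7080 × 7.612/100 ≈ 539.
Total lost output = 674 + 332 + 360 + 704 + 539 = 2609 billion.

$2,609 billion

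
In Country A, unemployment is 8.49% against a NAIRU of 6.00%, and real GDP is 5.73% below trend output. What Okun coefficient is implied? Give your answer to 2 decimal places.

β ≈ 2.30

Okun's law: output gap = -β × (u - u*).
-5.73 = -β × (8.49 - 6) = -β × 2.49, so β = 5.73/2.49 = 2.30.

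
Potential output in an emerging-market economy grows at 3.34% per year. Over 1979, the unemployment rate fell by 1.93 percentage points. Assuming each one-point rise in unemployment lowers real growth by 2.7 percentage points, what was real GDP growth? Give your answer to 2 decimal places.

Growth-rate Okun's law: g_Y = g_Y* - β × Δu.
g_Y = 3.34 - 2.7 × (-1.93) = 3.34 + 5.211 = 8.551%, i.e. 8.55% to 2 d.p.

8.55%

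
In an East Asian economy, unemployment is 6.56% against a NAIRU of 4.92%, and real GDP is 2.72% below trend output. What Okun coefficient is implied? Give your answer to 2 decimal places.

β ≈ 1.66

Okun's law: output gap = -β × (u - u*).
-2.72 = -β × (6.56 - 4.92) = -β × 1.64, so β = 2.72/1.64 = 1.66.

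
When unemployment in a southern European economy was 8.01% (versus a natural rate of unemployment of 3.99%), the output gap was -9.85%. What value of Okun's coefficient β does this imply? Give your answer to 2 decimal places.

β ≈ 2.45

Okun's law: output gap = -β × (u - u*).
-9.85 = -β × (8.01 - 3.99) = -β × 4.02, so β = 9.85/4.02 = 2.45.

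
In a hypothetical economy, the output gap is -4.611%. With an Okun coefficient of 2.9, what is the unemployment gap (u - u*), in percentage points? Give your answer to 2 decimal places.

1.59 percentage points

Okun's law: output gap = -β × (u - u*), so u - u* = -(output gap)/β.
u - u* = -(-4.611)/2.9 = 1.59 percentage points.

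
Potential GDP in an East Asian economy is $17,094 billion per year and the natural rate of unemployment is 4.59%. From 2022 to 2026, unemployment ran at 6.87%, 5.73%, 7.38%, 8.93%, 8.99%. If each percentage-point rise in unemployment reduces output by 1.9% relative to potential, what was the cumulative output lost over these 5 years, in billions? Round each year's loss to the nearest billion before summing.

Year 2022: gap = -1.9 × (6.87 - 4.59) = -4.332%, loss ≈ 17094 × 4.332/100 ≈ 741.
Year 2023: gap = -1.9 × (5.73 - 4.59) = -2.166%, loss ≈ 17094 × 2.166/100 ≈ 370.
Year 2024: gap = -1.9 × (7.38 - 4.59) = -5.301%, loss ≈ 17094 × 5.301/100 ≈ 906.
Year 2025: gap = -1.9 × (8.93 - 4.59) = -8.246%, loss ≈ 17094 × 8.246/100 ≈ 1410.
Year 2026: gap = -1.9 × (8.99 - 4.59) = -8.36%, loss ≈ 17094 × 8.36/100 ≈ 1429.
Total lost output = 741 + 370 + 906 + 1410 + 1429 = 4856 billion.

$4,856 billion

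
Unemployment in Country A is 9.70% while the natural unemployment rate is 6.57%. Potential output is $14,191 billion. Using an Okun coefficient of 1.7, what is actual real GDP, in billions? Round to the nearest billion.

$13,436 billion

Unemployment gap = 9.7 - 6.57 = 3.13 points, so the output gap is -1.7 × 3.13 = -5.321%.
Actual GDP = 14191 × (1 - 5.321/100) = 14191 × 0.94679 ≈ 13436 billion.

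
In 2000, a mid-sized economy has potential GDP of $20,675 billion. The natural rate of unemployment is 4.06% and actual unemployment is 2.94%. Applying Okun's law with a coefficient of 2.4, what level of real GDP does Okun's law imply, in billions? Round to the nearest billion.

Unemployment gap = 2.94 - 4.06 = -1.12 points, so the output gap is -2.4 × (-1.12) = 2.688%.
Actual GDP = 20675 × (1 + 2.688/100) = 20675 × 1.02688 ≈ 21231 billion.

$21,231 billion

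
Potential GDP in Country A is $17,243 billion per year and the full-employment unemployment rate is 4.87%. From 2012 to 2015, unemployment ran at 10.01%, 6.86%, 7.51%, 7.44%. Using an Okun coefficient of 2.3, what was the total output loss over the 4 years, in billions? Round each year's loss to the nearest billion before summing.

$4,893 billion

Year 2012: gap = -2.3 × (10.01 - 4.87) = -11.822%, loss ≈ 17243 × 11.822/100 ≈ 2038.
Year 2013: gap = -2.3 × (6.86 - 4.87) = -4.577%, loss ≈ 17243 × 4.577/100 ≈ 789.
Year 2014: gap = -2.3 × (7.51 - 4.87) = -6.072%, loss ≈ 17243 × 6.072/100 ≈ 1047.
Year 2015: gap = -2.3 × (7.44 - 4.87) = -5.911%, loss ≈ 17243 × 5.911/100 ≈ 1019.
Total lost output = 2038 + 789 + 1047 + 1019 = 4893 billion.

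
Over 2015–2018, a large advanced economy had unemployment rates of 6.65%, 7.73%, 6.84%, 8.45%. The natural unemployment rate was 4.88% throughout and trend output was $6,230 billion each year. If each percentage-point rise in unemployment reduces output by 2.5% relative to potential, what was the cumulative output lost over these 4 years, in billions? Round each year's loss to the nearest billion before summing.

$1,581 billion

Year 2015: gap = -2.5 × (6.65 - 4.88) = -4.425%, loss ≈ 6230 × 4.425/100 ≈ 276.
Year 2016: gap = -2.5 × (7.73 - 4.88) = -7.125%, loss ≈ 6230 × 7.125/100 ≈ 444.
Year 2017: gap = -2.5 × (6.84 - 4.88) = -4.9%, loss ≈ 6230 × 4.9/100 ≈ 305.
Year 2018: gap = -2.5 × (8.45 - 4.88) = -8.925%, loss ≈ 6230 × 8.925/100 ≈ 556.
Total lost output = 276 + 444 + 305 + 556 = 1581 billion.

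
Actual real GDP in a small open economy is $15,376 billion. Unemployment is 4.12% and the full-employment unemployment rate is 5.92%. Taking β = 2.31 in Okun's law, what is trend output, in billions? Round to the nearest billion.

$14,762 billion

Unemployment gap = 4.12 - 5.92 = -1.8 points, so output gap = -2.31 × (-1.8) = 4.158%.
Since Y = Y* × (1 + gap/100), Y* = 15376/1.04158 ≈ 14762 billion.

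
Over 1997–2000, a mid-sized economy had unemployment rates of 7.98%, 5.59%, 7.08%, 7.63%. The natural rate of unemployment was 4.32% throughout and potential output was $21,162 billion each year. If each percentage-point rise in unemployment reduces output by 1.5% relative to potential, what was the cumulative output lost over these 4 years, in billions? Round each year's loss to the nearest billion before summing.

Year 1997: gap = -1.5 × (7.98 - 4.32) = -5.49%, loss ≈ 21162 × 5.49/100 ≈ 1162.
Year 1998: gap = -1.5 × (5.59 - 4.32) = -1.905%, loss ≈ 21162 × 1.905/100 ≈ 403.
Year 1999: gap = -1.5 × (7.08 - 4.32) = -4.14%, loss ≈ 21162 × 4.14/100 ≈ 876.
Year 2000: gap = -1.5 × (7.63 - 4.32) = -4.965%, loss ≈ 21162 × 4.965/100 ≈ 1051.
Total lost output = 1162 + 403 + 876 + 1051 = 3492 billion.

$3,492 billion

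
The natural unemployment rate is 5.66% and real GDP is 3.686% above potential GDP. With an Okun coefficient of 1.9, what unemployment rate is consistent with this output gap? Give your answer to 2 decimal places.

From Okun's law, u - u* = -(output gap)/β = -(3.686)/1.9 = -1.94 points.
So u = 5.66 - 1.94 = 3.72%.

3.72%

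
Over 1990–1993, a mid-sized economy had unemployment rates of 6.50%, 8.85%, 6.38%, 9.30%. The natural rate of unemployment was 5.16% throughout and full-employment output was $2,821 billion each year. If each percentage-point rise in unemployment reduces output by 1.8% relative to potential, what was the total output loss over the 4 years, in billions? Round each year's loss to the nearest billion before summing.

Year 1990: gap = -1.8 × (6.5 - 5.16) = -2.412%, loss ≈ 2821 × 2.412/100 ≈ 68.
Year 1991: gap = -1.8 × (8.85 - 5.16) = -6.642%, loss ≈ 2821 × 6.642/100 ≈ 187.
Year 1992: gap = -1.8 × (6.38 - 5.16) = -2.196%, loss ≈ 2821 × 2.196/100 ≈ 62.
Year 1993: gap = -1.8 × (9.3 - 5.16) = -7.452%, loss ≈ 2821 × 7.452/100 ≈ 210.
Total lost output = 68 + 187 + 62 + 210 = 527 billion.

$527 billion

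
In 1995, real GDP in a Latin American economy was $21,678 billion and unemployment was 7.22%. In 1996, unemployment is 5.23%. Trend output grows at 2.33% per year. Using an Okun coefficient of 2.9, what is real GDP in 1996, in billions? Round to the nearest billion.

$23,434 billion

Δu = 5.23 - 7.22 = -1.99 points.
Okun's law (growth form): g_Y = g_Y* - β × Δu = 2.33 - 2.9 × (-1.99) = 2.33 + 5.771 = 8.101%.
Real GDP in the next year = 21678 × (1 + 8.101/100) = 21678 × 1.08101 ≈ 23434 billion.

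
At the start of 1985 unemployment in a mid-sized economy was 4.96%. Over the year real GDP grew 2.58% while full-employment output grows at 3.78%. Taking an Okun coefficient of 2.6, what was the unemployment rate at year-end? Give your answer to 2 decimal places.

Growth-rate Okun's law: g_Y = g_Y* - β × Δu, so Δu = (g_Y* - g_Y)/β.
Δu = (3.78 - 2.58)/2.6 = 1.2/2.6 = 0.46 percentage points.
Year-end unemployment = 4.96 + 0.46 = 5.42%.

5.42%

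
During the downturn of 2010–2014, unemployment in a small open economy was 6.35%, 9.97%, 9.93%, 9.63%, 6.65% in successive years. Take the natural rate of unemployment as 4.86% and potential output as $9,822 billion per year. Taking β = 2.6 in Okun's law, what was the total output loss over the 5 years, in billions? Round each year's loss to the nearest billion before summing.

$4,656 billion

Year 2010: gap = -2.6 × (6.35 - 4.86) = -3.874%, loss ≈ 9822 × 3.874/100 ≈ 381.
Year 2011: gap = -2.6 × (9.97 - 4.86) = -13.286%, loss ≈ 9822 × 13.286/100 ≈ 1305.
Year 2012: gap = -2.6 × (9.93 - 4.86) = -13.182%, loss ≈ 9822 × 13.182/100 ≈ 1295.
Year 2013: gap = -2.6 × (9.63 - 4.86) = -12.402%, loss ≈ 9822 × 12.402/100 ≈ 1218.
Year 2014: gap = -2.6 × (6.65 - 4.86) = -4.654%, loss ≈ 9822 × 4.654/100 ≈ 457.
Total lost output = 381 + 1305 + 1295 + 1218 + 457 = 4656 billion.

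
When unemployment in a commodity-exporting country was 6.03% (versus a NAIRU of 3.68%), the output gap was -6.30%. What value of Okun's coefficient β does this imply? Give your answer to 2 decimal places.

β ≈ 2.68

Okun's law: output gap = -β × (u - u*).
-6.30 = -β × (6.03 - 3.68) = -β × 2.35, so β = 6.3/2.35 = 2.68.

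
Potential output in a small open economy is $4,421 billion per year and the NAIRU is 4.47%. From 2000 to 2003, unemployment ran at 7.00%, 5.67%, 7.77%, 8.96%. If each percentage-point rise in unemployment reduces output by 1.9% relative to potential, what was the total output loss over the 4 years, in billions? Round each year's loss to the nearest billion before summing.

$968 billion

Year 2000: gap = -1.9 × (7 - 4.47) = -4.807%, loss ≈ 4421 × 4.807/100 ≈ 213.
Year 2001: gap = -1.9 × (5.67 - 4.47) = -2.28%, loss ≈ 4421 × 2.28/100 ≈ 101.
Year 2002: gap = -1.9 × (7.77 - 4.47) = -6.27%, loss ≈ 4421 × 6.27/100 ≈ 277.
Year 2003: gap = -1.9 × (8.96 - 4.47) = -8.531%, loss ≈ 4421 × 8.531/100 ≈ 377.
Total lost output = 213 + 101 + 277 + 377 = 968 billion.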